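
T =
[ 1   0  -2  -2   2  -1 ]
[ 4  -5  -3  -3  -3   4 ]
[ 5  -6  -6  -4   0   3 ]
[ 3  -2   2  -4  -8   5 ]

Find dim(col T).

3

Row reduce to echelon form.
R2 ← R2 − (4)·R1: [0, -5, 5, 5, -11, 8]
R3 ← R3 − (5)·R1: [0, -6, 4, 6, -10, 8]
R4 ← R4 − (3)·R1: [0, -2, 8, 2, -14, 8]
R3 ← R3 − (6/5)·R2: [0, 0, -2, 0, 16/5, -8/5]
R4 ← R4 − (2/5)·R2: [0, 0, 6, 0, -48/5, 24/5]
R4 ← R4 + (3)·R3: [0, 0, 0, 0, 0, 0]
Echelon form has 3 nonzero rows, so rank(T) = 3.
The column space has dimension equal to the rank: 3.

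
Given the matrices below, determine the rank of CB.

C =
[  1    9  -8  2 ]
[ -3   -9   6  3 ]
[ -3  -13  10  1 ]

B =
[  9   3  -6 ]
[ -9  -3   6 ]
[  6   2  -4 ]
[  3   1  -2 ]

First compute CB:
[[-114, -38,  76],
 [ 99,  33, -66],
 [153,  51, -102]]
Now row reduce the product.
R2 ← R2 + (33/38)·R1: [0, 0, 0]
R3 ← R3 + (51/38)·R1: [0, 0, 0]
1 nonzero row, so rank(CB) = 1.

1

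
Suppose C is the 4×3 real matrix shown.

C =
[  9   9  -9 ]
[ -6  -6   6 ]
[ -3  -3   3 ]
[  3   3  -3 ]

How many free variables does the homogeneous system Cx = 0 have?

2

Row reduce to echelon form.
R2 ← R2 + (2/3)·R1: [0, 0, 0]
R3 ← R3 + (1/3)·R1: [0, 0, 0]
R4 ← R4 − (1/3)·R1: [0, 0, 0]
1 nonzero row, so rank(C) = 1.
C has 3 columns; by rank–nullity, nullity = 3 − 1 = 2.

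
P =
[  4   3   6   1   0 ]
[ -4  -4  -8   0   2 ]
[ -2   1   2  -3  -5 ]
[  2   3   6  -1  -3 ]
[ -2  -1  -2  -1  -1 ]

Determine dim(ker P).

Row reduce to echelon form.
R2 ← R2 + R1: [0, -1, -2, 1, 2]
R3 ← R3 + (1/2)·R1: [0, 5/2, 5, -5/2, -5]
R4 ← R4 − (1/2)·R1: [0, 3/2, 3, -3/2, -3]
R5 ← R5 + (1/2)·R1: [0, 1/2, 1, -1/2, -1]
R3 ← R3 + (5/2)·R2: [0, 0, 0, 0, 0]
R4 ← R4 + (3/2)·R2: [0, 0, 0, 0, 0]
R5 ← R5 + (1/2)·R2: [0, 0, 0, 0, 0]
2 nonzero rows, so rank(P) = 2.
P has 5 columns; by rank–nullity, nullity = 5 − 2 = 3.

3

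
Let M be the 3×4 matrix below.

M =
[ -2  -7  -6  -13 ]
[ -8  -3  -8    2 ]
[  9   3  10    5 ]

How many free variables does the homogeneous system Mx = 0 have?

Row reduce to echelon form.
R2 ← R2 − (4)·R1: [0, 25, 16, 54]
R3 ← R3 + (9/2)·R1: [0, -57/2, -17, -107/2]
R3 ← R3 + (57/50)·R2: [0, 0, 31/25, 403/50]
3 nonzero rows, so rank(M) = 3.
M has 4 columns; by rank–nullity, nullity = 4 − 3 = 1.

1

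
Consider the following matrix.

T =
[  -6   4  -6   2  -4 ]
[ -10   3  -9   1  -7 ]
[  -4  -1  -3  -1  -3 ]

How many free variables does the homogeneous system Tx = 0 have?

Row reduce to echelon form.
R2 ← R2 − (5/3)·R1: [0, -11/3, 1, -7/3, -1/3]
R3 ← R3 − (2/3)·R1: [0, -11/3, 1, -7/3, -1/3]
R3 ← R3 − R2: [0, 0, 0, 0, 0]
2 nonzero rows, so rank(T) = 2.
T has 5 columns; by rank–nullity, nullity = 5 − 2 = 3.

3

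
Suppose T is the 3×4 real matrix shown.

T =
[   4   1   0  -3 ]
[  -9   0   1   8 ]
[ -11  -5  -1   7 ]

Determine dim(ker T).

Row reduce to echelon form.
R2 ← R2 + (9/4)·R1: [0, 9/4, 1, 5/4]
R3 ← R3 + (11/4)·R1: [0, -9/4, -1, -5/4]
R3 ← R3 + R2: [0, 0, 0, 0]
2 nonzero rows, so rank(T) = 2.
T has 4 columns; by rank–nullity, nullity = 4 − 2 = 2.

2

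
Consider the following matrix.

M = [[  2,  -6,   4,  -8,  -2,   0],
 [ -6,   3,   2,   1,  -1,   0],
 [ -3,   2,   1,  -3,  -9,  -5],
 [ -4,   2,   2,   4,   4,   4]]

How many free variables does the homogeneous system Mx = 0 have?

Row reduce to echelon form.
R2 ← R2 + (3)·R1: [0, -15, 14, -23, -7, 0]
R3 ← R3 + (3/2)·R1: [0, -7, 7, -15, -12, -5]
R4 ← R4 + (2)·R1: [0, -10, 10, -12, 0, 4]
R3 ← R3 − (7/15)·R2: [0, 0, 7/15, -64/15, -131/15, -5]
R4 ← R4 − (2/3)·R2: [0, 0, 2/3, 10/3, 14/3, 4]
R4 ← R4 − (10/7)·R3: [0, 0, 0, 66/7, 120/7, 78/7]
4 nonzero rows, so rank(M) = 4.
M has 6 columns; by rank–nullity, nullity = 6 − 4 = 2.

2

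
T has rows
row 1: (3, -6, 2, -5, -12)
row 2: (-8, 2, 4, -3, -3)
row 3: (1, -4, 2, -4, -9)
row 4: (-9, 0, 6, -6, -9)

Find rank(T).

Row reduce to echelon form.
R2 ← R2 + (8/3)·R1: [0, -14, 28/3, -49/3, -35]
R3 ← R3 − (1/3)·R1: [0, -2, 4/3, -7/3, -5]
R4 ← R4 + (3)·R1: [0, -18, 12, -21, -45]
R3 ← R3 − (1/7)·R2: [0, 0, 0, 0, 0]
R4 ← R4 − (9/7)·R2: [0, 0, 0, 0, 0]
Echelon form has 2 nonzero rows, so rank(T) = 2.

2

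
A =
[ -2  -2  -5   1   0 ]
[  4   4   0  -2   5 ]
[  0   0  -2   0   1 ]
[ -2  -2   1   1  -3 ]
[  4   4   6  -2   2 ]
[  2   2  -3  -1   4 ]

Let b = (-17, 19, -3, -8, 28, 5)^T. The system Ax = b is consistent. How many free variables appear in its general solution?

Row reduce the augmented matrix [A | b].
R2 ← R2 + (2)·R1: [0, 0, -10, 0, 5, -15]
R4 ← R4 − R1: [0, 0, 6, 0, -3, 9]
R5 ← R5 + (2)·R1: [0, 0, -4, 0, 2, -6]
R6 ← R6 + R1: [0, 0, -8, 0, 4, -12]
R3 ← R3 − (1/5)·R2: [0, 0, 0, 0, 0, 0]
R4 ← R4 + (3/5)·R2: [0, 0, 0, 0, 0, 0]
R5 ← R5 − (2/5)·R2: [0, 0, 0, 0, 0, 0]
R6 ← R6 − (4/5)·R2: [0, 0, 0, 0, 0, 0]
The echelon form has 2 nonzero rows, and every pivot lies in the first 5 columns, so rank(A) = rank([A|b]) = 2.
The system is consistent.
Free variables = (unknowns) − (rank) = 5 − 2 = 3.

3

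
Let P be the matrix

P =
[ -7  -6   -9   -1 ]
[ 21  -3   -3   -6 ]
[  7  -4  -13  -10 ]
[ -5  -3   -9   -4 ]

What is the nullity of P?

1

Row reduce to echelon form.
R2 ← R2 + (3)·R1: [0, -21, -30, -9]
R3 ← R3 + R1: [0, -10, -22, -11]
R4 ← R4 − (5/7)·R1: [0, 9/7, -18/7, -23/7]
R3 ← R3 − (10/21)·R2: [0, 0, -54/7, -47/7]
R4 ← R4 + (3/49)·R2: [0, 0, -216/49, -188/49]
R4 ← R4 − (4/7)·R3: [0, 0, 0, 0]
3 nonzero rows, so rank(P) = 3.
P has 4 columns; by rank–nullity, nullity = 4 − 3 = 1.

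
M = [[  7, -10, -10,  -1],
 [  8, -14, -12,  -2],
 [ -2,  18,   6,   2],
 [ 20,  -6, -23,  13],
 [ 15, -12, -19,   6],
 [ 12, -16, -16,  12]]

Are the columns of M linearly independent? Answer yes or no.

Row reduce M to echelon form.
R2 ← R2 − (8/7)·R1: [0, -18/7, -4/7, -6/7]
R3 ← R3 + (2/7)·R1: [0, 106/7, 22/7, 12/7]
R4 ← R4 − (20/7)·R1: [0, 158/7, 39/7, 111/7]
R5 ← R5 − (15/7)·R1: [0, 66/7, 17/7, 57/7]
R6 ← R6 − (12/7)·R1: [0, 8/7, 8/7, 96/7]
R3 ← R3 + (53/9)·R2: [0, 0, -2/9, -10/3]
R4 ← R4 + (79/9)·R2: [0, 0, 5/9, 25/3]
R5 ← R5 + (11/3)·R2: [0, 0, 1/3, 5]
R6 ← R6 + (4/9)·R2: [0, 0, 8/9, 40/3]
R4 ← R4 + (5/2)·R3: [0, 0, 0, 0]
R5 ← R5 + (3/2)·R3: [0, 0, 0, 0]
R6 ← R6 + (4)·R3: [0, 0, 0, 0]
3 pivots among 4 columns.
Only 3 < 4 pivot columns, so the columns are linearly dependent.

no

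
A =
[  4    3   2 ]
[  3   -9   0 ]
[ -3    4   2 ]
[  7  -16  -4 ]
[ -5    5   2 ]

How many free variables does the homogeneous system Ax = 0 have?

Row reduce to echelon form.
R2 ← R2 − (3/4)·R1: [0, -45/4, -3/2]
R3 ← R3 + (3/4)·R1: [0, 25/4, 7/2]
R4 ← R4 − (7/4)·R1: [0, -85/4, -15/2]
R5 ← R5 + (5/4)·R1: [0, 35/4, 9/2]
R3 ← R3 + (5/9)·R2: [0, 0, 8/3]
R4 ← R4 − (17/9)·R2: [0, 0, -14/3]
R5 ← R5 + (7/9)·R2: [0, 0, 10/3]
R4 ← R4 + (7/4)·R3: [0, 0, 0]
R5 ← R5 − (5/4)·R3: [0, 0, 0]
3 nonzero rows, so rank(A) = 3.
A has 3 columns; by rank–nullity, nullity = 3 − 3 = 0.

0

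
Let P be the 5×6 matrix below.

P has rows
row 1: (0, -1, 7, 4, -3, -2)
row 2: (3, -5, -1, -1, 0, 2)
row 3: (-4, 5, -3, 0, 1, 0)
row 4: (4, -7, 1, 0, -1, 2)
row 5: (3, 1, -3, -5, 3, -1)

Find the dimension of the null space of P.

Row reduce to echelon form.
Swap R1 ↔ R2
R3 ← R3 + (4/3)·R1: [0, -5/3, -13/3, -4/3, 1, 8/3]
R4 ← R4 − (4/3)·R1: [0, -1/3, 7/3, 4/3, -1, -2/3]
R5 ← R5 − R1: [0, 6, -2, -4, 3, -3]
R3 ← R3 − (5/3)·R2: [0, 0, -16, -8, 6, 6]
R4 ← R4 − (1/3)·R2: [0, 0, 0, 0, 0, 0]
R5 ← R5 + (6)·R2: [0, 0, 40, 20, -15, -15]
R5 ← R5 + (5/2)·R3: [0, 0, 0, 0, 0, 0]
3 nonzero rows, so rank(P) = 3.
P has 6 columns; by rank–nullity, nullity = 6 − 3 = 3.

3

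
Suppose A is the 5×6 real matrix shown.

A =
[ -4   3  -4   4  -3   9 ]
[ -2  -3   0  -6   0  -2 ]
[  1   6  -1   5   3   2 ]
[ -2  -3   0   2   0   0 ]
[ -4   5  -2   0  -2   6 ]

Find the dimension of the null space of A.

1

Row reduce to echelon form.
R2 ← R2 − (1/2)·R1: [0, -9/2, 2, -8, 3/2, -13/2]
R3 ← R3 + (1/4)·R1: [0, 27/4, -2, 6, 9/4, 17/4]
R4 ← R4 − (1/2)·R1: [0, -9/2, 2, 0, 3/2, -9/2]
R5 ← R5 − R1: [0, 2, 2, -4, 1, -3]
R3 ← R3 + (3/2)·R2: [0, 0, 1, -6, 9/2, -11/2]
R4 ← R4 − R2: [0, 0, 0, 8, 0, 2]
R5 ← R5 + (4/9)·R2: [0, 0, 26/9, -68/9, 5/3, -53/9]
R5 ← R5 − (26/9)·R3: [0, 0, 0, 88/9, -34/3, 10]
R5 ← R5 − (11/9)·R4: [0, 0, 0, 0, -34/3, 68/9]
5 nonzero rows, so rank(A) = 5.
A has 6 columns; by rank–nullity, nullity = 6 − 5 = 1.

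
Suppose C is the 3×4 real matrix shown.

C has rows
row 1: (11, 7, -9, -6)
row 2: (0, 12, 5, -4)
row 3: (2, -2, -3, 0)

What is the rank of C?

2

Row reduce to echelon form.
R3 ← R3 − (2/11)·R1: [0, -36/11, -15/11, 12/11]
R3 ← R3 + (3/11)·R2: [0, 0, 0, 0]
Echelon form has 2 nonzero rows, so rank(C) = 2.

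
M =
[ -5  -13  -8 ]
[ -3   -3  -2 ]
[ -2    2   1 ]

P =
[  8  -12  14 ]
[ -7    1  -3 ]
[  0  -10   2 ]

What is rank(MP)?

2

First compute MP:
[[ 51, 127, -47],
 [ -3,  53, -37],
 [-30,  16, -32]]
Now row reduce the product.
R2 ← R2 + (1/17)·R1: [0, 1028/17, -676/17]
R3 ← R3 + (10/17)·R1: [0, 1542/17, -1014/17]
R3 ← R3 − (3/2)·R2: [0, 0, 0]
2 nonzero rows, so rank(MP) = 2.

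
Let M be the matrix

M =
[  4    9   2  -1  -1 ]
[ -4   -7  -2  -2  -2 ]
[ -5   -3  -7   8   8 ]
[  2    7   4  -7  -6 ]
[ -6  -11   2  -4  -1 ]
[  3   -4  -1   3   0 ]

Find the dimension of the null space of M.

0

Row reduce to echelon form.
R2 ← R2 + R1: [0, 2, 0, -3, -3]
R3 ← R3 + (5/4)·R1: [0, 33/4, -9/2, 27/4, 27/4]
R4 ← R4 − (1/2)·R1: [0, 5/2, 3, -13/2, -11/2]
R5 ← R5 + (3/2)·R1: [0, 5/2, 5, -11/2, -5/2]
R6 ← R6 − (3/4)·R1: [0, -43/4, -5/2, 15/4, 3/4]
R3 ← R3 − (33/8)·R2: [0, 0, -9/2, 153/8, 153/8]
R4 ← R4 − (5/4)·R2: [0, 0, 3, -11/4, -7/4]
R5 ← R5 − (5/4)·R2: [0, 0, 5, -7/4, 5/4]
R6 ← R6 + (43/8)·R2: [0, 0, -5/2, -99/8, -123/8]
R4 ← R4 + (2/3)·R3: [0, 0, 0, 10, 11]
R5 ← R5 + (10/9)·R3: [0, 0, 0, 39/2, 45/2]
R6 ← R6 − (5/9)·R3: [0, 0, 0, -23, -26]
R5 ← R5 − (39/20)·R4: [0, 0, 0, 0, 21/20]
R6 ← R6 + (23/10)·R4: [0, 0, 0, 0, -7/10]
R6 ← R6 + (2/3)·R5: [0, 0, 0, 0, 0]
5 nonzero rows, so rank(M) = 5.
M has 5 columns; by rank–nullity, nullity = 5 − 5 = 0.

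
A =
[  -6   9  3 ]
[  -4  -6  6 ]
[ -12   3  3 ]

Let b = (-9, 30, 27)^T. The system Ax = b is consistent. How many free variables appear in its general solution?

0

Row reduce the augmented matrix [A | b].
R2 ← R2 − (2/3)·R1: [0, -12, 4, 36]
R3 ← R3 − (2)·R1: [0, -15, -3, 45]
R3 ← R3 − (5/4)·R2: [0, 0, -8, 0]
The echelon form has 3 nonzero rows, and every pivot lies in the first 3 columns, so rank(A) = rank([A|b]) = 3.
The system is consistent.
Free variables = (unknowns) − (rank) = 3 − 3 = 0.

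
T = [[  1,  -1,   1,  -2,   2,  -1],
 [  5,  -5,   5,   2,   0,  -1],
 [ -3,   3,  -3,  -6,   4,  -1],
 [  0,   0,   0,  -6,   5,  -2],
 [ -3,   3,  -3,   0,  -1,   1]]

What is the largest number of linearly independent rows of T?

2

Row reduce to echelon form.
R2 ← R2 − (5)·R1: [0, 0, 0, 12, -10, 4]
R3 ← R3 + (3)·R1: [0, 0, 0, -12, 10, -4]
R5 ← R5 + (3)·R1: [0, 0, 0, -6, 5, -2]
R3 ← R3 + R2: [0, 0, 0, 0, 0, 0]
R4 ← R4 + (1/2)·R2: [0, 0, 0, 0, 0, 0]
R5 ← R5 + (1/2)·R2: [0, 0, 0, 0, 0, 0]
Echelon form has 2 nonzero rows, so rank(T) = 2.
The rank gives the maximum number of linearly independent rows: 2.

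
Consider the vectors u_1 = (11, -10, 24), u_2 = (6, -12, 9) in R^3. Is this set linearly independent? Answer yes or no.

Form the matrix with these vectors as rows and row reduce.
R2 ← R2 − (6/11)·R1: [0, -72/11, -45/11]
2 nonzero rows, so the 2 vectors span a space of dimension 2.
Since 2 = 2, the vectors are linearly independent.

yes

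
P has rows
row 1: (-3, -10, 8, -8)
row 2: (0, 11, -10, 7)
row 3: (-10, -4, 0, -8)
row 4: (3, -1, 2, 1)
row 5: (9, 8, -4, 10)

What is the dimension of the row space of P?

Row reduce to echelon form.
R3 ← R3 − (10/3)·R1: [0, 88/3, -80/3, 56/3]
R4 ← R4 + R1: [0, -11, 10, -7]
R5 ← R5 + (3)·R1: [0, -22, 20, -14]
R3 ← R3 − (8/3)·R2: [0, 0, 0, 0]
R4 ← R4 + R2: [0, 0, 0, 0]
R5 ← R5 + (2)·R2: [0, 0, 0, 0]
Echelon form has 2 nonzero rows, so rank(P) = 2.
The row space has dimension equal to the rank: 2.

2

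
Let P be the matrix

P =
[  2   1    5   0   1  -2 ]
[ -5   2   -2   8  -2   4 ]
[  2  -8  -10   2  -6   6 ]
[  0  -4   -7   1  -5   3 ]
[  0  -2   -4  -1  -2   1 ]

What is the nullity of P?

Row reduce to echelon form.
R2 ← R2 + (5/2)·R1: [0, 9/2, 21/2, 8, 1/2, -1]
R3 ← R3 − R1: [0, -9, -15, 2, -7, 8]
R3 ← R3 + (2)·R2: [0, 0, 6, 18, -6, 6]
R4 ← R4 + (8/9)·R2: [0, 0, 7/3, 73/9, -41/9, 19/9]
R5 ← R5 + (4/9)·R2: [0, 0, 2/3, 23/9, -16/9, 5/9]
R4 ← R4 − (7/18)·R3: [0, 0, 0, 10/9, -20/9, -2/9]
R5 ← R5 − (1/9)·R3: [0, 0, 0, 5/9, -10/9, -1/9]
R5 ← R5 − (1/2)·R4: [0, 0, 0, 0, 0, 0]
4 nonzero rows, so rank(P) = 4.
P has 6 columns; by rank–nullity, nullity = 6 − 4 = 2.

2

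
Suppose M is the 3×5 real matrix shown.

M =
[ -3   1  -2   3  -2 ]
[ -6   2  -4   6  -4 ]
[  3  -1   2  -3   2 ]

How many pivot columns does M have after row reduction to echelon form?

1

Row reduce to echelon form.
R2 ← R2 − (2)·R1: [0, 0, 0, 0, 0]
R3 ← R3 + R1: [0, 0, 0, 0, 0]
Echelon form has 1 nonzero row, so rank(M) = 1.
Each nonzero row contributes one pivot column: 1 pivot columns.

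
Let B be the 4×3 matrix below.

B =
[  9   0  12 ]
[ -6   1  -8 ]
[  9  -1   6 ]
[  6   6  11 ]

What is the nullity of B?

Row reduce to echelon form.
R2 ← R2 + (2/3)·R1: [0, 1, 0]
R3 ← R3 − R1: [0, -1, -6]
R4 ← R4 − (2/3)·R1: [0, 6, 3]
R3 ← R3 + R2: [0, 0, -6]
R4 ← R4 − (6)·R2: [0, 0, 3]
R4 ← R4 + (1/2)·R3: [0, 0, 0]
3 nonzero rows, so rank(B) = 3.
B has 3 columns; by rank–nullity, nullity = 3 − 3 = 0.

0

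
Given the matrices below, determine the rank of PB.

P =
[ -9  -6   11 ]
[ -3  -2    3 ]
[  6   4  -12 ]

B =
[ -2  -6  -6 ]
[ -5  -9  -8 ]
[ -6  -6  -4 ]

2

First compute PB:
[[-18,  42,  58],
 [ -2,  18,  22],
 [ 40,   0, -20]]
Now row reduce the product.
R2 ← R2 − (1/9)·R1: [0, 40/3, 140/9]
R3 ← R3 + (20/9)·R1: [0, 280/3, 980/9]
R3 ← R3 − (7)·R2: [0, 0, 0]
2 nonzero rows, so rank(PB) = 2.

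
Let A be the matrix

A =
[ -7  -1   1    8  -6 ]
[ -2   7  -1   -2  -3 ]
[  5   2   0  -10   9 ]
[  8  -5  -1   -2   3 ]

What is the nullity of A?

2

Row reduce to echelon form.
R2 ← R2 − (2/7)·R1: [0, 51/7, -9/7, -30/7, -9/7]
R3 ← R3 + (5/7)·R1: [0, 9/7, 5/7, -30/7, 33/7]
R4 ← R4 + (8/7)·R1: [0, -43/7, 1/7, 50/7, -27/7]
R3 ← R3 − (3/17)·R2: [0, 0, 16/17, -60/17, 84/17]
R4 ← R4 + (43/51)·R2: [0, 0, -16/17, 60/17, -84/17]
R4 ← R4 + R3: [0, 0, 0, 0, 0]
3 nonzero rows, so rank(A) = 3.
A has 5 columns; by rank–nullity, nullity = 5 − 3 = 2.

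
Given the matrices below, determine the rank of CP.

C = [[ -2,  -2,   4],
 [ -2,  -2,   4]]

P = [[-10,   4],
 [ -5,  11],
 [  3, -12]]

1

First compute CP:
[[ 42, -78],
 [ 42, -78]]
Now row reduce the product.
R2 ← R2 − R1: [0, 0]
1 nonzero row, so rank(CP) = 1.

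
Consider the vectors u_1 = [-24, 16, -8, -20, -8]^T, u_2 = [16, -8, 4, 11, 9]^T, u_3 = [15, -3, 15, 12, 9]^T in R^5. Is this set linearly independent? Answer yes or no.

Form the matrix with these vectors as rows and row reduce.
R2 ← R2 + (2/3)·R1: [0, 8/3, -4/3, -7/3, 11/3]
R3 ← R3 + (5/8)·R1: [0, 7, 10, -1/2, 4]
R3 ← R3 − (21/8)·R2: [0, 0, 27/2, 45/8, -45/8]
3 nonzero rows, so the 3 vectors span a space of dimension 3.
Since 3 = 3, the vectors are linearly independent.

yes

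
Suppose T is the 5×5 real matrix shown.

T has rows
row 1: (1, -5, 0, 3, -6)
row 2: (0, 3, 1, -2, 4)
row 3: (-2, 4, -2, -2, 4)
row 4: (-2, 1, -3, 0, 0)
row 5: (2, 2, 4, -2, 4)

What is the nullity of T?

Row reduce to echelon form.
R3 ← R3 + (2)·R1: [0, -6, -2, 4, -8]
R4 ← R4 + (2)·R1: [0, -9, -3, 6, -12]
R5 ← R5 − (2)·R1: [0, 12, 4, -8, 16]
R3 ← R3 + (2)·R2: [0, 0, 0, 0, 0]
R4 ← R4 + (3)·R2: [0, 0, 0, 0, 0]
R5 ← R5 − (4)·R2: [0, 0, 0, 0, 0]
2 nonzero rows, so rank(T) = 2.
T has 5 columns; by rank–nullity, nullity = 5 − 2 = 3.

3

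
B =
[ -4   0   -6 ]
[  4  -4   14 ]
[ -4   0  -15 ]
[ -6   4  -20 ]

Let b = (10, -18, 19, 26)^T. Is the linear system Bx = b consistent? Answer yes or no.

Row reduce the augmented matrix [B | b].
R2 ← R2 + R1: [0, -4, 8, -8]
R3 ← R3 − R1: [0, 0, -9, 9]
R4 ← R4 − (3/2)·R1: [0, 4, -11, 11]
R4 ← R4 + R2: [0, 0, -3, 3]
R4 ← R4 − (1/3)·R3: [0, 0, 0, 0]
The echelon form has 3 nonzero rows, and every pivot lies in the first 3 columns, so rank(B) = rank([B|b]) = 3.
The system is consistent.

yes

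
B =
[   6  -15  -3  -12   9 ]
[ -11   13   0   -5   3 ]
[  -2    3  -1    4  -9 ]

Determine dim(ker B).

2

Row reduce to echelon form.
R2 ← R2 + (11/6)·R1: [0, -29/2, -11/2, -27, 39/2]
R3 ← R3 + (1/3)·R1: [0, -2, -2, 0, -6]
R3 ← R3 − (4/29)·R2: [0, 0, -36/29, 108/29, -252/29]
3 nonzero rows, so rank(B) = 3.
B has 5 columns; by rank–nullity, nullity = 5 − 3 = 2.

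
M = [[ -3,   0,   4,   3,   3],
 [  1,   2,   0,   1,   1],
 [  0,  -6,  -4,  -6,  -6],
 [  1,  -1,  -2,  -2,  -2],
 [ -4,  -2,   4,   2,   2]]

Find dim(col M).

Row reduce to echelon form.
R2 ← R2 + (1/3)·R1: [0, 2, 4/3, 2, 2]
R4 ← R4 + (1/3)·R1: [0, -1, -2/3, -1, -1]
R5 ← R5 − (4/3)·R1: [0, -2, -4/3, -2, -2]
R3 ← R3 + (3)·R2: [0, 0, 0, 0, 0]
R4 ← R4 + (1/2)·R2: [0, 0, 0, 0, 0]
R5 ← R5 + R2: [0, 0, 0, 0, 0]
Echelon form has 2 nonzero rows, so rank(M) = 2.
The column space has dimension equal to the rank: 2.

2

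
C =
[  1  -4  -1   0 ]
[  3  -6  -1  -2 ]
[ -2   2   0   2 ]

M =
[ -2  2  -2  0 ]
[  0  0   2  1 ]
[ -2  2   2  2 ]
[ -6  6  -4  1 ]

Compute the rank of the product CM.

2

First compute CM:
[[  0,   0, -12,  -6],
 [  8,  -8, -12, -10],
 [ -8,   8,   0,   4]]
Now row reduce the product.
Swap R1 ↔ R2
R3 ← R3 + R1: [0, 0, -12, -6]
R3 ← R3 − R2: [0, 0, 0, 0]
2 nonzero rows, so rank(CM) = 2.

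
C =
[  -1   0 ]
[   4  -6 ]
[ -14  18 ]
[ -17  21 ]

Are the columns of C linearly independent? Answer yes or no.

yes

Row reduce C to echelon form.
R2 ← R2 + (4)·R1: [0, -6]
R3 ← R3 − (14)·R1: [0, 18]
R4 ← R4 − (17)·R1: [0, 21]
R3 ← R3 + (3)·R2: [0, 0]
R4 ← R4 + (7/2)·R2: [0, 0]
2 pivots among 2 columns.
Every column is a pivot column, so the columns are linearly independent.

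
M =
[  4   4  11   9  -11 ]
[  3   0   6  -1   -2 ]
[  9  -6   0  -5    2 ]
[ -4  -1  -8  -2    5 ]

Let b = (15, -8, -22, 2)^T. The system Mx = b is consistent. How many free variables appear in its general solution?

Row reduce the augmented matrix [M | b].
R2 ← R2 − (3/4)·R1: [0, -3, -9/4, -31/4, 25/4, -77/4]
R3 ← R3 − (9/4)·R1: [0, -15, -99/4, -101/4, 107/4, -223/4]
R4 ← R4 + R1: [0, 3, 3, 7, -6, 17]
R3 ← R3 − (5)·R2: [0, 0, -27/2, 27/2, -9/2, 81/2]
R4 ← R4 + R2: [0, 0, 3/4, -3/4, 1/4, -9/4]
R4 ← R4 + (1/18)·R3: [0, 0, 0, 0, 0, 0]
The echelon form has 3 nonzero rows, and every pivot lies in the first 5 columns, so rank(M) = rank([M|b]) = 3.
The system is consistent.
Free variables = (unknowns) − (rank) = 5 − 3 = 2.

2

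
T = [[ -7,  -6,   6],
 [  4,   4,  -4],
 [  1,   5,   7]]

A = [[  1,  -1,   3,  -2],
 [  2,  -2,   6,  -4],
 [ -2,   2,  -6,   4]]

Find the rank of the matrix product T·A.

1

First compute TA:
[[-31,  31, -93,  62],
 [ 20, -20,  60, -40],
 [ -3,   3,  -9,   6]]
Now row reduce the product.
R2 ← R2 + (20/31)·R1: [0, 0, 0, 0]
R3 ← R3 − (3/31)·R1: [0, 0, 0, 0]
1 nonzero row, so rank(TA) = 1.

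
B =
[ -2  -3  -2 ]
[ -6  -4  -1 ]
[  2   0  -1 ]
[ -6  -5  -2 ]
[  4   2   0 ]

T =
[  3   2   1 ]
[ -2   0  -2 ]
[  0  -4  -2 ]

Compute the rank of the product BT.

2

First compute BT:
[[  0,   4,   8],
 [-10,  -8,   4],
 [  6,   8,   4],
 [ -8,  -4,   8],
 [  8,   8,   0]]
Now row reduce the product.
Swap R1 ↔ R2
R3 ← R3 + (3/5)·R1: [0, 16/5, 32/5]
R4 ← R4 − (4/5)·R1: [0, 12/5, 24/5]
R5 ← R5 + (4/5)·R1: [0, 8/5, 16/5]
R3 ← R3 − (4/5)·R2: [0, 0, 0]
R4 ← R4 − (3/5)·R2: [0, 0, 0]
R5 ← R5 − (2/5)·R2: [0, 0, 0]
2 nonzero rows, so rank(BT) = 2.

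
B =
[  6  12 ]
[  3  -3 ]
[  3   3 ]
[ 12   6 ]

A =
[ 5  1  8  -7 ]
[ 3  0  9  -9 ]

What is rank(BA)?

First compute BA:
[[ 66,   6, 156, -150],
 [  6,   3,  -3,   6],
 [ 24,   3,  51, -48],
 [ 78,  12, 150, -138]]
Now row reduce the product.
R2 ← R2 − (1/11)·R1: [0, 27/11, -189/11, 216/11]
R3 ← R3 − (4/11)·R1: [0, 9/11, -63/11, 72/11]
R4 ← R4 − (13/11)·R1: [0, 54/11, -378/11, 432/11]
R3 ← R3 − (1/3)·R2: [0, 0, 0, 0]
R4 ← R4 − (2)·R2: [0, 0, 0, 0]
2 nonzero rows, so rank(BA) = 2.

2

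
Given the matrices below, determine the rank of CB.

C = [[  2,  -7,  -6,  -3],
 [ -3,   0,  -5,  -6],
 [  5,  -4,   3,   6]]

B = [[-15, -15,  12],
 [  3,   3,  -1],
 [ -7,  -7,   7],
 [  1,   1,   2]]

First compute CB:
[[-12, -12, -17],
 [ 74,  74, -83],
 [-102, -102,  97]]
Now row reduce the product.
R2 ← R2 + (37/6)·R1: [0, 0, -1127/6]
R3 ← R3 − (17/2)·R1: [0, 0, 483/2]
R3 ← R3 + (9/7)·R2: [0, 0, 0]
2 nonzero rows, so rank(CB) = 2.

2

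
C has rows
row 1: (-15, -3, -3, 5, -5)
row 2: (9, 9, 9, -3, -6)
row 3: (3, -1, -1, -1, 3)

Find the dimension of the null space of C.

3

Row reduce to echelon form.
R2 ← R2 + (3/5)·R1: [0, 36/5, 36/5, 0, -9]
R3 ← R3 + (1/5)·R1: [0, -8/5, -8/5, 0, 2]
R3 ← R3 + (2/9)·R2: [0, 0, 0, 0, 0]
2 nonzero rows, so rank(C) = 2.
C has 5 columns; by rank–nullity, nullity = 5 − 2 = 3.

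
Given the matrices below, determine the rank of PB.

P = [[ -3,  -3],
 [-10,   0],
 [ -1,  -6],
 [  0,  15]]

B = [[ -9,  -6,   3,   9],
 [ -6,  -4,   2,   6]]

1

First compute PB:
[[ 45,  30, -15, -45],
 [ 90,  60, -30, -90],
 [ 45,  30, -15, -45],
 [-90, -60,  30,  90]]
Now row reduce the product.
R2 ← R2 − (2)·R1: [0, 0, 0, 0]
R3 ← R3 − R1: [0, 0, 0, 0]
R4 ← R4 + (2)·R1: [0, 0, 0, 0]
1 nonzero row, so rank(PB) = 1.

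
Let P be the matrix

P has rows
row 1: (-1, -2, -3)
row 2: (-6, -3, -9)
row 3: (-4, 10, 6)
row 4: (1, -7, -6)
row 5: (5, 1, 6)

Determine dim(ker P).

Row reduce to echelon form.
R2 ← R2 − (6)·R1: [0, 9, 9]
R3 ← R3 − (4)·R1: [0, 18, 18]
R4 ← R4 + R1: [0, -9, -9]
R5 ← R5 + (5)·R1: [0, -9, -9]
R3 ← R3 − (2)·R2: [0, 0, 0]
R4 ← R4 + R2: [0, 0, 0]
R5 ← R5 + R2: [0, 0, 0]
2 nonzero rows, so rank(P) = 2.
P has 3 columns; by rank–nullity, nullity = 3 − 2 = 1.

1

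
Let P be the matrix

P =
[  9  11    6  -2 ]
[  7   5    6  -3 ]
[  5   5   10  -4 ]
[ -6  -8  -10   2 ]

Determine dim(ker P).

0

Row reduce to echelon form.
R2 ← R2 − (7/9)·R1: [0, -32/9, 4/3, -13/9]
R3 ← R3 − (5/9)·R1: [0, -10/9, 20/3, -26/9]
R4 ← R4 + (2/3)·R1: [0, -2/3, -6, 2/3]
R3 ← R3 − (5/16)·R2: [0, 0, 25/4, -39/16]
R4 ← R4 − (3/16)·R2: [0, 0, -25/4, 15/16]
R4 ← R4 + R3: [0, 0, 0, -3/2]
4 nonzero rows, so rank(P) = 4.
P has 4 columns; by rank–nullity, nullity = 4 − 4 = 0.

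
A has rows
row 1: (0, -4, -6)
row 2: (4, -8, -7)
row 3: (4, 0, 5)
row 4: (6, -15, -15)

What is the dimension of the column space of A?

Row reduce to echelon form.
Swap R1 ↔ R2
R3 ← R3 − R1: [0, 8, 12]
R4 ← R4 − (3/2)·R1: [0, -3, -9/2]
R3 ← R3 + (2)·R2: [0, 0, 0]
R4 ← R4 − (3/4)·R2: [0, 0, 0]
Echelon form has 2 nonzero rows, so rank(A) = 2.
The column space has dimension equal to the rank: 2.

2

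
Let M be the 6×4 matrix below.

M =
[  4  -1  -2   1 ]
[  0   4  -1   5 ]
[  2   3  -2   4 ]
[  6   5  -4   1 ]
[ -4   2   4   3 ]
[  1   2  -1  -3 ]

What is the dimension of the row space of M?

4

Row reduce to echelon form.
R3 ← R3 − (1/2)·R1: [0, 7/2, -1, 7/2]
R4 ← R4 − (3/2)·R1: [0, 13/2, -1, -1/2]
R5 ← R5 + R1: [0, 1, 2, 4]
R6 ← R6 − (1/4)·R1: [0, 9/4, -1/2, -13/4]
R3 ← R3 − (7/8)·R2: [0, 0, -1/8, -7/8]
R4 ← R4 − (13/8)·R2: [0, 0, 5/8, -69/8]
R5 ← R5 − (1/4)·R2: [0, 0, 9/4, 11/4]
R6 ← R6 − (9/16)·R2: [0, 0, 1/16, -97/16]
R4 ← R4 + (5)·R3: [0, 0, 0, -13]
R5 ← R5 + (18)·R3: [0, 0, 0, -13]
R6 ← R6 + (1/2)·R3: [0, 0, 0, -13/2]
R5 ← R5 − R4: [0, 0, 0, 0]
R6 ← R6 − (1/2)·R4: [0, 0, 0, 0]
Echelon form has 4 nonzero rows, so rank(M) = 4.
The row space has dimension equal to the rank: 4.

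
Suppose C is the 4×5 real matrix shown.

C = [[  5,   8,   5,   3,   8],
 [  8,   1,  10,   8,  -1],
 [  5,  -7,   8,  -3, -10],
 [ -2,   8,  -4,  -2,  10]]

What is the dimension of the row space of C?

Row reduce to echelon form.
R2 ← R2 − (8/5)·R1: [0, -59/5, 2, 16/5, -69/5]
R3 ← R3 − R1: [0, -15, 3, -6, -18]
R4 ← R4 + (2/5)·R1: [0, 56/5, -2, -4/5, 66/5]
R3 ← R3 − (75/59)·R2: [0, 0, 27/59, -594/59, -27/59]
R4 ← R4 + (56/59)·R2: [0, 0, -6/59, 132/59, 6/59]
R4 ← R4 + (2/9)·R3: [0, 0, 0, 0, 0]
Echelon form has 3 nonzero rows, so rank(C) = 3.
The row space has dimension equal to the rank: 3.

3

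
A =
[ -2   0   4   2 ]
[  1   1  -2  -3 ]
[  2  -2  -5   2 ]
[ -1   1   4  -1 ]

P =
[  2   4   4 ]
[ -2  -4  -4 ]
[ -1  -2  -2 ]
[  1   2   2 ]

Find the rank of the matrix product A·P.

First compute AP:
[[ -6, -12, -12],
 [ -1,  -2,  -2],
 [ 15,  30,  30],
 [ -9, -18, -18]]
Now row reduce the product.
R2 ← R2 − (1/6)·R1: [0, 0, 0]
R3 ← R3 + (5/2)·R1: [0, 0, 0]
R4 ← R4 − (3/2)·R1: [0, 0, 0]
1 nonzero row, so rank(AP) = 1.

1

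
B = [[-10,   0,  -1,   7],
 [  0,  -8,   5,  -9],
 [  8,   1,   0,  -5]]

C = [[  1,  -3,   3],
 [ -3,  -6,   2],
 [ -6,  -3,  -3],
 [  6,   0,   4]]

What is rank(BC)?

3

First compute BC:
[[ 38,  33,   1],
 [-60,  33, -67],
 [-25, -30,   6]]
Now row reduce the product.
R2 ← R2 + (30/19)·R1: [0, 1617/19, -1243/19]
R3 ← R3 + (25/38)·R1: [0, -315/38, 253/38]
R3 ← R3 + (15/154)·R2: [0, 0, 2/7]
3 nonzero rows, so rank(BC) = 3.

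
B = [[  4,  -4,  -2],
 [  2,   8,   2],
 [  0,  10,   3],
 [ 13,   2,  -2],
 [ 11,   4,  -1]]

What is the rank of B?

Row reduce to echelon form.
R2 ← R2 − (1/2)·R1: [0, 10, 3]
R4 ← R4 − (13/4)·R1: [0, 15, 9/2]
R5 ← R5 − (11/4)·R1: [0, 15, 9/2]
R3 ← R3 − R2: [0, 0, 0]
R4 ← R4 − (3/2)·R2: [0, 0, 0]
R5 ← R5 − (3/2)·R2: [0, 0, 0]
Echelon form has 2 nonzero rows, so rank(B) = 2.

2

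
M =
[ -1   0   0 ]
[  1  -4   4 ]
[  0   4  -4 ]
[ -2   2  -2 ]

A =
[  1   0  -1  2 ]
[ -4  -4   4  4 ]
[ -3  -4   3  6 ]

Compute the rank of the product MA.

1

First compute MA:
[[ -1,   0,   1,  -2],
 [  5,   0,  -5,  10],
 [ -4,   0,   4,  -8],
 [ -4,   0,   4,  -8]]
Now row reduce the product.
R2 ← R2 + (5)·R1: [0, 0, 0, 0]
R3 ← R3 − (4)·R1: [0, 0, 0, 0]
R4 ← R4 − (4)·R1: [0, 0, 0, 0]
1 nonzero row, so rank(MA) = 1.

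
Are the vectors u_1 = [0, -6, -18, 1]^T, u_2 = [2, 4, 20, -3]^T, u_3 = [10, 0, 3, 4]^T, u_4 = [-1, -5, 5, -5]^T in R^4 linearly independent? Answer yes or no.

yes

Form the matrix with these vectors as rows and row reduce.
Swap R1 ↔ R2
R3 ← R3 − (5)·R1: [0, -20, -97, 19]
R4 ← R4 + (1/2)·R1: [0, -3, 15, -13/2]
R3 ← R3 − (10/3)·R2: [0, 0, -37, 47/3]
R4 ← R4 − (1/2)·R2: [0, 0, 24, -7]
R4 ← R4 + (24/37)·R3: [0, 0, 0, 117/37]
4 nonzero rows, so the 4 vectors span a space of dimension 4.
Since 4 = 4, the vectors are linearly independent.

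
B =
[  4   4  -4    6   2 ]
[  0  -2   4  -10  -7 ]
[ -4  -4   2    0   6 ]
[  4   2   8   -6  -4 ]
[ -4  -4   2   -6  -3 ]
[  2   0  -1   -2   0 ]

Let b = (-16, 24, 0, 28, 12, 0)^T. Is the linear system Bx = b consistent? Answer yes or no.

Row reduce the augmented matrix [B | b].
R3 ← R3 + R1: [0, 0, -2, 6, 8, -16]
R4 ← R4 − R1: [0, -2, 12, -12, -6, 44]
R5 ← R5 + R1: [0, 0, -2, 0, -1, -4]
R6 ← R6 − (1/2)·R1: [0, -2, 1, -5, -1, 8]
R4 ← R4 − R2: [0, 0, 8, -2, 1, 20]
R6 ← R6 − R2: [0, 0, -3, 5, 6, -16]
R4 ← R4 + (4)·R3: [0, 0, 0, 22, 33, -44]
R5 ← R5 − R3: [0, 0, 0, -6, -9, 12]
R6 ← R6 − (3/2)·R3: [0, 0, 0, -4, -6, 8]
R5 ← R5 + (3/11)·R4: [0, 0, 0, 0, 0, 0]
R6 ← R6 + (2/11)·R4: [0, 0, 0, 0, 0, 0]
The echelon form has 4 nonzero rows, and every pivot lies in the first 5 columns, so rank(B) = rank([B|b]) = 4.
The system is consistent.

yes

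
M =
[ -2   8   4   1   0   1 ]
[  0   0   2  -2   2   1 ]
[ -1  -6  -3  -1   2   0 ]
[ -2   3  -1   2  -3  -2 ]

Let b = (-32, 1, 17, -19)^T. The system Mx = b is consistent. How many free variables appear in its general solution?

Row reduce the augmented matrix [M | b].
R3 ← R3 − (1/2)·R1: [0, -10, -5, -3/2, 2, -1/2, 33]
R4 ← R4 − R1: [0, -5, -5, 1, -3, -3, 13]
Swap R2 ↔ R3
R4 ← R4 − (1/2)·R2: [0, 0, -5/2, 7/4, -4, -11/4, -7/2]
R4 ← R4 + (5/4)·R3: [0, 0, 0, -3/4, -3/2, -3/2, -9/4]
The echelon form has 4 nonzero rows, and every pivot lies in the first 6 columns, so rank(M) = rank([M|b]) = 4.
The system is consistent.
Free variables = (unknowns) − (rank) = 6 − 4 = 2.

2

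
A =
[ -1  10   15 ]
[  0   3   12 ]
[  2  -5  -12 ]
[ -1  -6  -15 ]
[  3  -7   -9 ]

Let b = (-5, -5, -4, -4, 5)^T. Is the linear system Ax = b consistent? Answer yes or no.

Row reduce the augmented matrix [A | b].
R3 ← R3 + (2)·R1: [0, 15, 18, -14]
R4 ← R4 − R1: [0, -16, -30, 1]
R5 ← R5 + (3)·R1: [0, 23, 36, -10]
R3 ← R3 − (5)·R2: [0, 0, -42, 11]
R4 ← R4 + (16/3)·R2: [0, 0, 34, -77/3]
R5 ← R5 − (23/3)·R2: [0, 0, -56, 85/3]
R4 ← R4 + (17/21)·R3: [0, 0, 0, -352/21]
R5 ← R5 − (4/3)·R3: [0, 0, 0, 41/3]
R5 ← R5 + (287/352)·R4: [0, 0, 0, 0]
The echelon form has 4 nonzero rows; the last pivot sits in the augmented column, so rank(A) = 3 but rank([A|b]) = 4.
Since the ranks differ, the system is inconsistent.

no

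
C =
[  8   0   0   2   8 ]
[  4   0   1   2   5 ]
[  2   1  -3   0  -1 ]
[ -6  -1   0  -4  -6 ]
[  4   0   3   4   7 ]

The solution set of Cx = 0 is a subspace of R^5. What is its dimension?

Row reduce to echelon form.
R2 ← R2 − (1/2)·R1: [0, 0, 1, 1, 1]
R3 ← R3 − (1/4)·R1: [0, 1, -3, -1/2, -3]
R4 ← R4 + (3/4)·R1: [0, -1, 0, -5/2, 0]
R5 ← R5 − (1/2)·R1: [0, 0, 3, 3, 3]
Swap R2 ↔ R3
R4 ← R4 + R2: [0, 0, -3, -3, -3]
R4 ← R4 + (3)·R3: [0, 0, 0, 0, 0]
R5 ← R5 − (3)·R3: [0, 0, 0, 0, 0]
3 nonzero rows, so rank(C) = 3.
C has 5 columns; by rank–nullity, nullity = 5 − 3 = 2.

2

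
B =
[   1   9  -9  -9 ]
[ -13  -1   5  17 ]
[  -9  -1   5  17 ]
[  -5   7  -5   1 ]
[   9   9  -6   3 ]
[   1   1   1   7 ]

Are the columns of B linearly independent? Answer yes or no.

no

Row reduce B to echelon form.
R2 ← R2 + (13)·R1: [0, 116, -112, -100]
R3 ← R3 + (9)·R1: [0, 80, -76, -64]
R4 ← R4 + (5)·R1: [0, 52, -50, -44]
R5 ← R5 − (9)·R1: [0, -72, 75, 84]
R6 ← R6 − R1: [0, -8, 10, 16]
R3 ← R3 − (20/29)·R2: [0, 0, 36/29, 144/29]
R4 ← R4 − (13/29)·R2: [0, 0, 6/29, 24/29]
R5 ← R5 + (18/29)·R2: [0, 0, 159/29, 636/29]
R6 ← R6 + (2/29)·R2: [0, 0, 66/29, 264/29]
R4 ← R4 − (1/6)·R3: [0, 0, 0, 0]
R5 ← R5 − (53/12)·R3: [0, 0, 0, 0]
R6 ← R6 − (11/6)·R3: [0, 0, 0, 0]
3 pivots among 4 columns.
Only 3 < 4 pivot columns, so the columns are linearly dependent.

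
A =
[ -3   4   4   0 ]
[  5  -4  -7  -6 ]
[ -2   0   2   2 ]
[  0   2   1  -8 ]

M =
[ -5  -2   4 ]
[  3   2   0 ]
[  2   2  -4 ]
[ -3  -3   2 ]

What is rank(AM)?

3

First compute AM:
[[ 35,  22, -28],
 [-33, -14,  36],
 [  8,   2, -12],
 [ 32,  30, -20]]
Now row reduce the product.
R2 ← R2 + (33/35)·R1: [0, 236/35, 48/5]
R3 ← R3 − (8/35)·R1: [0, -106/35, -28/5]
R4 ← R4 − (32/35)·R1: [0, 346/35, 28/5]
R3 ← R3 + (53/118)·R2: [0, 0, -76/59]
R4 ← R4 − (173/118)·R2: [0, 0, -500/59]
R4 ← R4 − (125/19)·R3: [0, 0, 0]
3 nonzero rows, so rank(AM) = 3.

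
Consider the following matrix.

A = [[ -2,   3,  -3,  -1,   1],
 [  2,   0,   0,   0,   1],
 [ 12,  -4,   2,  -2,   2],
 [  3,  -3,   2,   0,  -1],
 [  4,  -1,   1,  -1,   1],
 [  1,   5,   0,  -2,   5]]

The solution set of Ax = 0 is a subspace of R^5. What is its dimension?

Row reduce to echelon form.
R2 ← R2 + R1: [0, 3, -3, -1, 2]
R3 ← R3 + (6)·R1: [0, 14, -16, -8, 8]
R4 ← R4 + (3/2)·R1: [0, 3/2, -5/2, -3/2, 1/2]
R5 ← R5 + (2)·R1: [0, 5, -5, -3, 3]
R6 ← R6 + (1/2)·R1: [0, 13/2, -3/2, -5/2, 11/2]
R3 ← R3 − (14/3)·R2: [0, 0, -2, -10/3, -4/3]
R4 ← R4 − (1/2)·R2: [0, 0, -1, -1, -1/2]
R5 ← R5 − (5/3)·R2: [0, 0, 0, -4/3, -1/3]
R6 ← R6 − (13/6)·R2: [0, 0, 5, -1/3, 7/6]
R4 ← R4 − (1/2)·R3: [0, 0, 0, 2/3, 1/6]
R6 ← R6 + (5/2)·R3: [0, 0, 0, -26/3, -13/6]
R5 ← R5 + (2)·R4: [0, 0, 0, 0, 0]
R6 ← R6 + (13)·R4: [0, 0, 0, 0, 0]
4 nonzero rows, so rank(A) = 4.
A has 5 columns; by rank–nullity, nullity = 5 − 4 = 1.

1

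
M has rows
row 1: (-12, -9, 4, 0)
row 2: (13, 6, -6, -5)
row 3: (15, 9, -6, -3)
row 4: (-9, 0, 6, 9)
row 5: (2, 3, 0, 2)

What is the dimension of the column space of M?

Row reduce to echelon form.
R2 ← R2 + (13/12)·R1: [0, -15/4, -5/3, -5]
R3 ← R3 + (5/4)·R1: [0, -9/4, -1, -3]
R4 ← R4 − (3/4)·R1: [0, 27/4, 3, 9]
R5 ← R5 + (1/6)·R1: [0, 3/2, 2/3, 2]
R3 ← R3 − (3/5)·R2: [0, 0, 0, 0]
R4 ← R4 + (9/5)·R2: [0, 0, 0, 0]
R5 ← R5 + (2/5)·R2: [0, 0, 0, 0]
Echelon form has 2 nonzero rows, so rank(M) = 2.
The column space has dimension equal to the rank: 2.

2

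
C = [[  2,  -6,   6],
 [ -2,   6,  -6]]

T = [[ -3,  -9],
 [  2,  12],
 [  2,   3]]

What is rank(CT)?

First compute CT:
[[ -6, -72],
 [  6,  72]]
Now row reduce the product.
R2 ← R2 + R1: [0, 0]
1 nonzero row, so rank(CT) = 1.

1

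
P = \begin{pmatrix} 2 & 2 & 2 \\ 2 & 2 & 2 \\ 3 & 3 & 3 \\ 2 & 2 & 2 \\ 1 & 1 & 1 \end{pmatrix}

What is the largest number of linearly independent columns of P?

1

Row reduce to echelon form.
R2 ← R2 − R1: [0, 0, 0]
R3 ← R3 − (3/2)·R1: [0, 0, 0]
R4 ← R4 − R1: [0, 0, 0]
R5 ← R5 − (1/2)·R1: [0, 0, 0]
Echelon form has 1 nonzero row, so rank(P) = 1.
The rank gives the maximum number of linearly independent columns: 1.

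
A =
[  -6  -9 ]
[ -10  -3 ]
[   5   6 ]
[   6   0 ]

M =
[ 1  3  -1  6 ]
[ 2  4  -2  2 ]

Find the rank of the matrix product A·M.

First compute AM:
[[-24, -54,  24, -54],
 [-16, -42,  16, -66],
 [ 17,  39, -17,  42],
 [  6,  18,  -6,  36]]
Now row reduce the product.
R2 ← R2 − (2/3)·R1: [0, -6, 0, -30]
R3 ← R3 + (17/24)·R1: [0, 3/4, 0, 15/4]
R4 ← R4 + (1/4)·R1: [0, 9/2, 0, 45/2]
R3 ← R3 + (1/8)·R2: [0, 0, 0, 0]
R4 ← R4 + (3/4)·R2: [0, 0, 0, 0]
2 nonzero rows, so rank(AM) = 2.

2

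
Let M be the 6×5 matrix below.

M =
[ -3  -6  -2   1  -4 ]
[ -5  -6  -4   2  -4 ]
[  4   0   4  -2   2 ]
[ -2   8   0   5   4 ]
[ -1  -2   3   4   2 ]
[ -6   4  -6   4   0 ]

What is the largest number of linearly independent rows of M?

4

Row reduce to echelon form.
R2 ← R2 − (5/3)·R1: [0, 4, -2/3, 1/3, 8/3]
R3 ← R3 + (4/3)·R1: [0, -8, 4/3, -2/3, -10/3]
R4 ← R4 − (2/3)·R1: [0, 12, 4/3, 13/3, 20/3]
R5 ← R5 − (1/3)·R1: [0, 0, 11/3, 11/3, 10/3]
R6 ← R6 − (2)·R1: [0, 16, -2, 2, 8]
R3 ← R3 + (2)·R2: [0, 0, 0, 0, 2]
R4 ← R4 − (3)·R2: [0, 0, 10/3, 10/3, -4/3]
R6 ← R6 − (4)·R2: [0, 0, 2/3, 2/3, -8/3]
Swap R3 ↔ R4
R5 ← R5 − (11/10)·R3: [0, 0, 0, 0, 24/5]
R6 ← R6 − (1/5)·R3: [0, 0, 0, 0, -12/5]
R5 ← R5 − (12/5)·R4: [0, 0, 0, 0, 0]
R6 ← R6 + (6/5)·R4: [0, 0, 0, 0, 0]
Echelon form has 4 nonzero rows, so rank(M) = 4.
The rank gives the maximum number of linearly independent rows: 4.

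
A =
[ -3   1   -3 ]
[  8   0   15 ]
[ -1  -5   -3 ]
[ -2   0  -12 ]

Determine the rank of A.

Row reduce to echelon form.
R2 ← R2 + (8/3)·R1: [0, 8/3, 7]
R3 ← R3 − (1/3)·R1: [0, -16/3, -2]
R4 ← R4 − (2/3)·R1: [0, -2/3, -10]
R3 ← R3 + (2)·R2: [0, 0, 12]
R4 ← R4 + (1/4)·R2: [0, 0, -33/4]
R4 ← R4 + (11/16)·R3: [0, 0, 0]
Echelon form has 3 nonzero rows, so rank(A) = 3.

3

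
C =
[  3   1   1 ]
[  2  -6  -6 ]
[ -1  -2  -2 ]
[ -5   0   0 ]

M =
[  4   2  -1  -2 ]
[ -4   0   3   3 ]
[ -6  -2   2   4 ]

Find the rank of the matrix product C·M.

First compute CM:
[[  2,   4,   2,   1],
 [ 68,  16, -32, -46],
 [ 16,   2,  -9, -12],
 [-20, -10,   5,  10]]
Now row reduce the product.
R2 ← R2 − (34)·R1: [0, -120, -100, -80]
R3 ← R3 − (8)·R1: [0, -30, -25, -20]
R4 ← R4 + (10)·R1: [0, 30, 25, 20]
R3 ← R3 − (1/4)·R2: [0, 0, 0, 0]
R4 ← R4 + (1/4)·R2: [0, 0, 0, 0]
2 nonzero rows, so rank(CM) = 2.

2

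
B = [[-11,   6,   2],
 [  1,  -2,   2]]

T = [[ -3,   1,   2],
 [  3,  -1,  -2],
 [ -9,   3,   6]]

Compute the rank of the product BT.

First compute BT:
[[ 33, -11, -22],
 [-27,   9,  18]]
Now row reduce the product.
R2 ← R2 + (9/11)·R1: [0, 0, 0]
1 nonzero row, so rank(BT) = 1.

1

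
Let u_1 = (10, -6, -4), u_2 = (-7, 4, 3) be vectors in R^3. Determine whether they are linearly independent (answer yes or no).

Form the matrix with these vectors as rows and row reduce.
R2 ← R2 + (7/10)·R1: [0, -1/5, 1/5]
2 nonzero rows, so the 2 vectors span a space of dimension 2.
Since 2 = 2, the vectors are linearly independent.

yes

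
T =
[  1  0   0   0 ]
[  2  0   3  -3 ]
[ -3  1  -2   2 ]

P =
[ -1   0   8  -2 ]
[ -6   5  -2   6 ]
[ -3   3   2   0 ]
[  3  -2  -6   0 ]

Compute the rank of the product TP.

First compute TP:
[[ -1,   0,   8,  -2],
 [-20,  15,  40,  -4],
 [  9,  -5, -42,  12]]
Now row reduce the product.
R2 ← R2 − (20)·R1: [0, 15, -120, 36]
R3 ← R3 + (9)·R1: [0, -5, 30, -6]
R3 ← R3 + (1/3)·R2: [0, 0, -10, 6]
3 nonzero rows, so rank(TP) = 3.

3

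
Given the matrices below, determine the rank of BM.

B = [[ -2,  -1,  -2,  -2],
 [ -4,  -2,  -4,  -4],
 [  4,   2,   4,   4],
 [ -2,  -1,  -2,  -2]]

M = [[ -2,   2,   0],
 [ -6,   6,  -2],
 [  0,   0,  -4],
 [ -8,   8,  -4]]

First compute BM:
[[ 26, -26,  18],
 [ 52, -52,  36],
 [-52,  52, -36],
 [ 26, -26,  18]]
Now row reduce the product.
R2 ← R2 − (2)·R1: [0, 0, 0]
R3 ← R3 + (2)·R1: [0, 0, 0]
R4 ← R4 − R1: [0, 0, 0]
1 nonzero row, so rank(BM) = 1.

1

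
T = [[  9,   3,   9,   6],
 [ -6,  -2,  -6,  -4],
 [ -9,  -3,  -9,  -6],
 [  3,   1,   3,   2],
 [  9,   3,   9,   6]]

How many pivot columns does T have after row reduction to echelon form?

Row reduce to echelon form.
R2 ← R2 + (2/3)·R1: [0, 0, 0, 0]
R3 ← R3 + R1: [0, 0, 0, 0]
R4 ← R4 − (1/3)·R1: [0, 0, 0, 0]
R5 ← R5 − R1: [0, 0, 0, 0]
Echelon form has 1 nonzero row, so rank(T) = 1.
Each nonzero row contributes one pivot column: 1 pivot columns.

1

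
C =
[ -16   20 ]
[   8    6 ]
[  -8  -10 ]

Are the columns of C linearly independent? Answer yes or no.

Row reduce C to echelon form.
R2 ← R2 + (1/2)·R1: [0, 16]
R3 ← R3 − (1/2)·R1: [0, -20]
R3 ← R3 + (5/4)·R2: [0, 0]
2 pivots among 2 columns.
Every column is a pivot column, so the columns are linearly independent.

yes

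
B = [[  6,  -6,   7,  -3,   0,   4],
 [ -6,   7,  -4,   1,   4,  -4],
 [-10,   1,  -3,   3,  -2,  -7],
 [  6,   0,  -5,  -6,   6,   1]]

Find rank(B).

4

Row reduce to echelon form.
R2 ← R2 + R1: [0, 1, 3, -2, 4, 0]
R3 ← R3 + (5/3)·R1: [0, -9, 26/3, -2, -2, -1/3]
R4 ← R4 − R1: [0, 6, -12, -3, 6, -3]
R3 ← R3 + (9)·R2: [0, 0, 107/3, -20, 34, -1/3]
R4 ← R4 − (6)·R2: [0, 0, -30, 9, -18, -3]
R4 ← R4 + (90/107)·R3: [0, 0, 0, -837/107, 1134/107, -351/107]
Echelon form has 4 nonzero rows, so rank(B) = 4.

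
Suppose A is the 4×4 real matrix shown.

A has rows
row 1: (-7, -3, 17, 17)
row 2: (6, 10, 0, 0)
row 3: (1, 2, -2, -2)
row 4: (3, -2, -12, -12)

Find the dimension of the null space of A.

Row reduce to echelon form.
R2 ← R2 + (6/7)·R1: [0, 52/7, 102/7, 102/7]
R3 ← R3 + (1/7)·R1: [0, 11/7, 3/7, 3/7]
R4 ← R4 + (3/7)·R1: [0, -23/7, -33/7, -33/7]
R3 ← R3 − (11/52)·R2: [0, 0, -69/26, -69/26]
R4 ← R4 + (23/52)·R2: [0, 0, 45/26, 45/26]
R4 ← R4 + (15/23)·R3: [0, 0, 0, 0]
3 nonzero rows, so rank(A) = 3.
A has 4 columns; by rank–nullity, nullity = 4 − 3 = 1.

1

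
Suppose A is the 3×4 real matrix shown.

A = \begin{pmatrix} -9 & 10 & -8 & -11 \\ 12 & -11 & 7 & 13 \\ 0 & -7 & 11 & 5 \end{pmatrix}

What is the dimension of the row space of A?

2

Row reduce to echelon form.
R2 ← R2 + (4/3)·R1: [0, 7/3, -11/3, -5/3]
R3 ← R3 + (3)·R2: [0, 0, 0, 0]
Echelon form has 2 nonzero rows, so rank(A) = 2.
The row space has dimension equal to the rank: 2.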